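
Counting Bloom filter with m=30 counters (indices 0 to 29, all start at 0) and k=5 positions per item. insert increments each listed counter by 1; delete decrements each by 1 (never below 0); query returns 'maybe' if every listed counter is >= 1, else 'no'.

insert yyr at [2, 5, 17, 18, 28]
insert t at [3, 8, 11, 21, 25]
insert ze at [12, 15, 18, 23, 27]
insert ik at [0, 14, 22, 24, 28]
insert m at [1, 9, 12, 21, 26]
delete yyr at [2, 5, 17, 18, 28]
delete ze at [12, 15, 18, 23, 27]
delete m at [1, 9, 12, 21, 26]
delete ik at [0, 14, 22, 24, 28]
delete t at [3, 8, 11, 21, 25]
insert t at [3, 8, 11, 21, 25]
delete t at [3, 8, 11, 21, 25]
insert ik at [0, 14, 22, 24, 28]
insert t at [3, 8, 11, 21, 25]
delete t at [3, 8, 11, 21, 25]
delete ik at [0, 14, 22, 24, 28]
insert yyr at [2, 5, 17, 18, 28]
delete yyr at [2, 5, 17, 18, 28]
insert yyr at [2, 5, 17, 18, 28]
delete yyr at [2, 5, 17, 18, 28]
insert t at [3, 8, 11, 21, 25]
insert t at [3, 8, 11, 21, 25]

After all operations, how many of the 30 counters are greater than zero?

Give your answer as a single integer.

Step 1: insert yyr at [2, 5, 17, 18, 28] -> counters=[0,0,1,0,0,1,0,0,0,0,0,0,0,0,0,0,0,1,1,0,0,0,0,0,0,0,0,0,1,0]
Step 2: insert t at [3, 8, 11, 21, 25] -> counters=[0,0,1,1,0,1,0,0,1,0,0,1,0,0,0,0,0,1,1,0,0,1,0,0,0,1,0,0,1,0]
Step 3: insert ze at [12, 15, 18, 23, 27] -> counters=[0,0,1,1,0,1,0,0,1,0,0,1,1,0,0,1,0,1,2,0,0,1,0,1,0,1,0,1,1,0]
Step 4: insert ik at [0, 14, 22, 24, 28] -> counters=[1,0,1,1,0,1,0,0,1,0,0,1,1,0,1,1,0,1,2,0,0,1,1,1,1,1,0,1,2,0]
Step 5: insert m at [1, 9, 12, 21, 26] -> counters=[1,1,1,1,0,1,0,0,1,1,0,1,2,0,1,1,0,1,2,0,0,2,1,1,1,1,1,1,2,0]
Step 6: delete yyr at [2, 5, 17, 18, 28] -> counters=[1,1,0,1,0,0,0,0,1,1,0,1,2,0,1,1,0,0,1,0,0,2,1,1,1,1,1,1,1,0]
Step 7: delete ze at [12, 15, 18, 23, 27] -> counters=[1,1,0,1,0,0,0,0,1,1,0,1,1,0,1,0,0,0,0,0,0,2,1,0,1,1,1,0,1,0]
Step 8: delete m at [1, 9, 12, 21, 26] -> counters=[1,0,0,1,0,0,0,0,1,0,0,1,0,0,1,0,0,0,0,0,0,1,1,0,1,1,0,0,1,0]
Step 9: delete ik at [0, 14, 22, 24, 28] -> counters=[0,0,0,1,0,0,0,0,1,0,0,1,0,0,0,0,0,0,0,0,0,1,0,0,0,1,0,0,0,0]
Step 10: delete t at [3, 8, 11, 21, 25] -> counters=[0,0,0,0,0,0,0,0,0,0,0,0,0,0,0,0,0,0,0,0,0,0,0,0,0,0,0,0,0,0]
Step 11: insert t at [3, 8, 11, 21, 25] -> counters=[0,0,0,1,0,0,0,0,1,0,0,1,0,0,0,0,0,0,0,0,0,1,0,0,0,1,0,0,0,0]
Step 12: delete t at [3, 8, 11, 21, 25] -> counters=[0,0,0,0,0,0,0,0,0,0,0,0,0,0,0,0,0,0,0,0,0,0,0,0,0,0,0,0,0,0]
Step 13: insert ik at [0, 14, 22, 24, 28] -> counters=[1,0,0,0,0,0,0,0,0,0,0,0,0,0,1,0,0,0,0,0,0,0,1,0,1,0,0,0,1,0]
Step 14: insert t at [3, 8, 11, 21, 25] -> counters=[1,0,0,1,0,0,0,0,1,0,0,1,0,0,1,0,0,0,0,0,0,1,1,0,1,1,0,0,1,0]
Step 15: delete t at [3, 8, 11, 21, 25] -> counters=[1,0,0,0,0,0,0,0,0,0,0,0,0,0,1,0,0,0,0,0,0,0,1,0,1,0,0,0,1,0]
Step 16: delete ik at [0, 14, 22, 24, 28] -> counters=[0,0,0,0,0,0,0,0,0,0,0,0,0,0,0,0,0,0,0,0,0,0,0,0,0,0,0,0,0,0]
Step 17: insert yyr at [2, 5, 17, 18, 28] -> counters=[0,0,1,0,0,1,0,0,0,0,0,0,0,0,0,0,0,1,1,0,0,0,0,0,0,0,0,0,1,0]
Step 18: delete yyr at [2, 5, 17, 18, 28] -> counters=[0,0,0,0,0,0,0,0,0,0,0,0,0,0,0,0,0,0,0,0,0,0,0,0,0,0,0,0,0,0]
Step 19: insert yyr at [2, 5, 17, 18, 28] -> counters=[0,0,1,0,0,1,0,0,0,0,0,0,0,0,0,0,0,1,1,0,0,0,0,0,0,0,0,0,1,0]
Step 20: delete yyr at [2, 5, 17, 18, 28] -> counters=[0,0,0,0,0,0,0,0,0,0,0,0,0,0,0,0,0,0,0,0,0,0,0,0,0,0,0,0,0,0]
Step 21: insert t at [3, 8, 11, 21, 25] -> counters=[0,0,0,1,0,0,0,0,1,0,0,1,0,0,0,0,0,0,0,0,0,1,0,0,0,1,0,0,0,0]
Step 22: insert t at [3, 8, 11, 21, 25] -> counters=[0,0,0,2,0,0,0,0,2,0,0,2,0,0,0,0,0,0,0,0,0,2,0,0,0,2,0,0,0,0]
Final counters=[0,0,0,2,0,0,0,0,2,0,0,2,0,0,0,0,0,0,0,0,0,2,0,0,0,2,0,0,0,0] -> 5 nonzero

Answer: 5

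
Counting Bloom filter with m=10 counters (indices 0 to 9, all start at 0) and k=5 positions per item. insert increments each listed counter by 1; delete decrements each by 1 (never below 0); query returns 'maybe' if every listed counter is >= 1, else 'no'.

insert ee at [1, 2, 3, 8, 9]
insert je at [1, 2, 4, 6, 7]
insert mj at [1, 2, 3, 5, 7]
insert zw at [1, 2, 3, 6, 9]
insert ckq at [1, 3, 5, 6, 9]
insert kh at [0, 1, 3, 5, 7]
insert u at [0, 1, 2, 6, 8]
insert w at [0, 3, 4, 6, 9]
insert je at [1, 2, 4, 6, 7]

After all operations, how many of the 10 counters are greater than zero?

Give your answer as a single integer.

Step 1: insert ee at [1, 2, 3, 8, 9] -> counters=[0,1,1,1,0,0,0,0,1,1]
Step 2: insert je at [1, 2, 4, 6, 7] -> counters=[0,2,2,1,1,0,1,1,1,1]
Step 3: insert mj at [1, 2, 3, 5, 7] -> counters=[0,3,3,2,1,1,1,2,1,1]
Step 4: insert zw at [1, 2, 3, 6, 9] -> counters=[0,4,4,3,1,1,2,2,1,2]
Step 5: insert ckq at [1, 3, 5, 6, 9] -> counters=[0,5,4,4,1,2,3,2,1,3]
Step 6: insert kh at [0, 1, 3, 5, 7] -> counters=[1,6,4,5,1,3,3,3,1,3]
Step 7: insert u at [0, 1, 2, 6, 8] -> counters=[2,7,5,5,1,3,4,3,2,3]
Step 8: insert w at [0, 3, 4, 6, 9] -> counters=[3,7,5,6,2,3,5,3,2,4]
Step 9: insert je at [1, 2, 4, 6, 7] -> counters=[3,8,6,6,3,3,6,4,2,4]
Final counters=[3,8,6,6,3,3,6,4,2,4] -> 10 nonzero

Answer: 10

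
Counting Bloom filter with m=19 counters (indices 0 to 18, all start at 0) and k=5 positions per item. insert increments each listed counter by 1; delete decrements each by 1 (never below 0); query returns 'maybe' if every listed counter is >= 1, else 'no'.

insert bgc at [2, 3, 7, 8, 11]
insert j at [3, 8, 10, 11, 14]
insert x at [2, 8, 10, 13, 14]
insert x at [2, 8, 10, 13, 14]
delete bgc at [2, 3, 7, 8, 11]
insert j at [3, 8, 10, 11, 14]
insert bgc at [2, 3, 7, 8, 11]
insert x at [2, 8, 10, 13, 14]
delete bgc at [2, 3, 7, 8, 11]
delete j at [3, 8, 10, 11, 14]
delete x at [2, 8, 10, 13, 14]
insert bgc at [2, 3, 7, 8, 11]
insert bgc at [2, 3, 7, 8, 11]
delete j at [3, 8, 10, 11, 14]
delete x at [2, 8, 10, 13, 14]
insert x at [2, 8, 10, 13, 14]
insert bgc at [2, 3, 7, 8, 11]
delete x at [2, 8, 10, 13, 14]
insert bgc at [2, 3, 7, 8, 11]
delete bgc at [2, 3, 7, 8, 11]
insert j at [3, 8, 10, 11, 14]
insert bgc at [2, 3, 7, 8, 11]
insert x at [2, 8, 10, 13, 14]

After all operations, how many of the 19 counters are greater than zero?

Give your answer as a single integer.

Answer: 8

Derivation:
Step 1: insert bgc at [2, 3, 7, 8, 11] -> counters=[0,0,1,1,0,0,0,1,1,0,0,1,0,0,0,0,0,0,0]
Step 2: insert j at [3, 8, 10, 11, 14] -> counters=[0,0,1,2,0,0,0,1,2,0,1,2,0,0,1,0,0,0,0]
Step 3: insert x at [2, 8, 10, 13, 14] -> counters=[0,0,2,2,0,0,0,1,3,0,2,2,0,1,2,0,0,0,0]
Step 4: insert x at [2, 8, 10, 13, 14] -> counters=[0,0,3,2,0,0,0,1,4,0,3,2,0,2,3,0,0,0,0]
Step 5: delete bgc at [2, 3, 7, 8, 11] -> counters=[0,0,2,1,0,0,0,0,3,0,3,1,0,2,3,0,0,0,0]
Step 6: insert j at [3, 8, 10, 11, 14] -> counters=[0,0,2,2,0,0,0,0,4,0,4,2,0,2,4,0,0,0,0]
Step 7: insert bgc at [2, 3, 7, 8, 11] -> counters=[0,0,3,3,0,0,0,1,5,0,4,3,0,2,4,0,0,0,0]
Step 8: insert x at [2, 8, 10, 13, 14] -> counters=[0,0,4,3,0,0,0,1,6,0,5,3,0,3,5,0,0,0,0]
Step 9: delete bgc at [2, 3, 7, 8, 11] -> counters=[0,0,3,2,0,0,0,0,5,0,5,2,0,3,5,0,0,0,0]
Step 10: delete j at [3, 8, 10, 11, 14] -> counters=[0,0,3,1,0,0,0,0,4,0,4,1,0,3,4,0,0,0,0]
Step 11: delete x at [2, 8, 10, 13, 14] -> counters=[0,0,2,1,0,0,0,0,3,0,3,1,0,2,3,0,0,0,0]
Step 12: insert bgc at [2, 3, 7, 8, 11] -> counters=[0,0,3,2,0,0,0,1,4,0,3,2,0,2,3,0,0,0,0]
Step 13: insert bgc at [2, 3, 7, 8, 11] -> counters=[0,0,4,3,0,0,0,2,5,0,3,3,0,2,3,0,0,0,0]
Step 14: delete j at [3, 8, 10, 11, 14] -> counters=[0,0,4,2,0,0,0,2,4,0,2,2,0,2,2,0,0,0,0]
Step 15: delete x at [2, 8, 10, 13, 14] -> counters=[0,0,3,2,0,0,0,2,3,0,1,2,0,1,1,0,0,0,0]
Step 16: insert x at [2, 8, 10, 13, 14] -> counters=[0,0,4,2,0,0,0,2,4,0,2,2,0,2,2,0,0,0,0]
Step 17: insert bgc at [2, 3, 7, 8, 11] -> counters=[0,0,5,3,0,0,0,3,5,0,2,3,0,2,2,0,0,0,0]
Step 18: delete x at [2, 8, 10, 13, 14] -> counters=[0,0,4,3,0,0,0,3,4,0,1,3,0,1,1,0,0,0,0]
Step 19: insert bgc at [2, 3, 7, 8, 11] -> counters=[0,0,5,4,0,0,0,4,5,0,1,4,0,1,1,0,0,0,0]
Step 20: delete bgc at [2, 3, 7, 8, 11] -> counters=[0,0,4,3,0,0,0,3,4,0,1,3,0,1,1,0,0,0,0]
Step 21: insert j at [3, 8, 10, 11, 14] -> counters=[0,0,4,4,0,0,0,3,5,0,2,4,0,1,2,0,0,0,0]
Step 22: insert bgc at [2, 3, 7, 8, 11] -> counters=[0,0,5,5,0,0,0,4,6,0,2,5,0,1,2,0,0,0,0]
Step 23: insert x at [2, 8, 10, 13, 14] -> counters=[0,0,6,5,0,0,0,4,7,0,3,5,0,2,3,0,0,0,0]
Final counters=[0,0,6,5,0,0,0,4,7,0,3,5,0,2,3,0,0,0,0] -> 8 nonzero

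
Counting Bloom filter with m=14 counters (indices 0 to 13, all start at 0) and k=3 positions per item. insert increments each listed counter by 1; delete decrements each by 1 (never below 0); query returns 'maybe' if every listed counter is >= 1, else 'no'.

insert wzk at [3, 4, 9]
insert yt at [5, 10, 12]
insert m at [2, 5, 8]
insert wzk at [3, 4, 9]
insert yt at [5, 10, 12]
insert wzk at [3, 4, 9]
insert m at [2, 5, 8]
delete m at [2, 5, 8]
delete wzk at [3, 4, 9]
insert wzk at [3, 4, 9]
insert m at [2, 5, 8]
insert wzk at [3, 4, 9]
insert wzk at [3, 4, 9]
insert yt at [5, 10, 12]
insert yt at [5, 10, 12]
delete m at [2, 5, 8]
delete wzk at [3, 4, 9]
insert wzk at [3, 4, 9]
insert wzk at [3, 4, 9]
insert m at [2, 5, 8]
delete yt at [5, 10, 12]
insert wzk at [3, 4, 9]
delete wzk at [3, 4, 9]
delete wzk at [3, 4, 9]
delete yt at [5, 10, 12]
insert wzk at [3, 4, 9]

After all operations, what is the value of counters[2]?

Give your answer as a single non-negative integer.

Step 1: insert wzk at [3, 4, 9] -> counters=[0,0,0,1,1,0,0,0,0,1,0,0,0,0]
Step 2: insert yt at [5, 10, 12] -> counters=[0,0,0,1,1,1,0,0,0,1,1,0,1,0]
Step 3: insert m at [2, 5, 8] -> counters=[0,0,1,1,1,2,0,0,1,1,1,0,1,0]
Step 4: insert wzk at [3, 4, 9] -> counters=[0,0,1,2,2,2,0,0,1,2,1,0,1,0]
Step 5: insert yt at [5, 10, 12] -> counters=[0,0,1,2,2,3,0,0,1,2,2,0,2,0]
Step 6: insert wzk at [3, 4, 9] -> counters=[0,0,1,3,3,3,0,0,1,3,2,0,2,0]
Step 7: insert m at [2, 5, 8] -> counters=[0,0,2,3,3,4,0,0,2,3,2,0,2,0]
Step 8: delete m at [2, 5, 8] -> counters=[0,0,1,3,3,3,0,0,1,3,2,0,2,0]
Step 9: delete wzk at [3, 4, 9] -> counters=[0,0,1,2,2,3,0,0,1,2,2,0,2,0]
Step 10: insert wzk at [3, 4, 9] -> counters=[0,0,1,3,3,3,0,0,1,3,2,0,2,0]
Step 11: insert m at [2, 5, 8] -> counters=[0,0,2,3,3,4,0,0,2,3,2,0,2,0]
Step 12: insert wzk at [3, 4, 9] -> counters=[0,0,2,4,4,4,0,0,2,4,2,0,2,0]
Step 13: insert wzk at [3, 4, 9] -> counters=[0,0,2,5,5,4,0,0,2,5,2,0,2,0]
Step 14: insert yt at [5, 10, 12] -> counters=[0,0,2,5,5,5,0,0,2,5,3,0,3,0]
Step 15: insert yt at [5, 10, 12] -> counters=[0,0,2,5,5,6,0,0,2,5,4,0,4,0]
Step 16: delete m at [2, 5, 8] -> counters=[0,0,1,5,5,5,0,0,1,5,4,0,4,0]
Step 17: delete wzk at [3, 4, 9] -> counters=[0,0,1,4,4,5,0,0,1,4,4,0,4,0]
Step 18: insert wzk at [3, 4, 9] -> counters=[0,0,1,5,5,5,0,0,1,5,4,0,4,0]
Step 19: insert wzk at [3, 4, 9] -> counters=[0,0,1,6,6,5,0,0,1,6,4,0,4,0]
Step 20: insert m at [2, 5, 8] -> counters=[0,0,2,6,6,6,0,0,2,6,4,0,4,0]
Step 21: delete yt at [5, 10, 12] -> counters=[0,0,2,6,6,5,0,0,2,6,3,0,3,0]
Step 22: insert wzk at [3, 4, 9] -> counters=[0,0,2,7,7,5,0,0,2,7,3,0,3,0]
Step 23: delete wzk at [3, 4, 9] -> counters=[0,0,2,6,6,5,0,0,2,6,3,0,3,0]
Step 24: delete wzk at [3, 4, 9] -> counters=[0,0,2,5,5,5,0,0,2,5,3,0,3,0]
Step 25: delete yt at [5, 10, 12] -> counters=[0,0,2,5,5,4,0,0,2,5,2,0,2,0]
Step 26: insert wzk at [3, 4, 9] -> counters=[0,0,2,6,6,4,0,0,2,6,2,0,2,0]
Final counters=[0,0,2,6,6,4,0,0,2,6,2,0,2,0] -> counters[2]=2

Answer: 2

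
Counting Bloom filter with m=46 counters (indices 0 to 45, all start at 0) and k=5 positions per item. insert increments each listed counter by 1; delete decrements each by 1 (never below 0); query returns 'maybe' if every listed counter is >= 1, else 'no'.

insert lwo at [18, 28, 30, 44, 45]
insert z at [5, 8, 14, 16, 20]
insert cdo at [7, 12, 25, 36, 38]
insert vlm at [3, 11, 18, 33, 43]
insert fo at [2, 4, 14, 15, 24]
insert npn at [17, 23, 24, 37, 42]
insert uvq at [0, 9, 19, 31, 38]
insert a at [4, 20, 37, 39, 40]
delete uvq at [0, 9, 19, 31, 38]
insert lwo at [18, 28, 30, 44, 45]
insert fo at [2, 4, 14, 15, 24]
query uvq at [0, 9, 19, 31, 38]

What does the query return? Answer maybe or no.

Step 1: insert lwo at [18, 28, 30, 44, 45] -> counters=[0,0,0,0,0,0,0,0,0,0,0,0,0,0,0,0,0,0,1,0,0,0,0,0,0,0,0,0,1,0,1,0,0,0,0,0,0,0,0,0,0,0,0,0,1,1]
Step 2: insert z at [5, 8, 14, 16, 20] -> counters=[0,0,0,0,0,1,0,0,1,0,0,0,0,0,1,0,1,0,1,0,1,0,0,0,0,0,0,0,1,0,1,0,0,0,0,0,0,0,0,0,0,0,0,0,1,1]
Step 3: insert cdo at [7, 12, 25, 36, 38] -> counters=[0,0,0,0,0,1,0,1,1,0,0,0,1,0,1,0,1,0,1,0,1,0,0,0,0,1,0,0,1,0,1,0,0,0,0,0,1,0,1,0,0,0,0,0,1,1]
Step 4: insert vlm at [3, 11, 18, 33, 43] -> counters=[0,0,0,1,0,1,0,1,1,0,0,1,1,0,1,0,1,0,2,0,1,0,0,0,0,1,0,0,1,0,1,0,0,1,0,0,1,0,1,0,0,0,0,1,1,1]
Step 5: insert fo at [2, 4, 14, 15, 24] -> counters=[0,0,1,1,1,1,0,1,1,0,0,1,1,0,2,1,1,0,2,0,1,0,0,0,1,1,0,0,1,0,1,0,0,1,0,0,1,0,1,0,0,0,0,1,1,1]
Step 6: insert npn at [17, 23, 24, 37, 42] -> counters=[0,0,1,1,1,1,0,1,1,0,0,1,1,0,2,1,1,1,2,0,1,0,0,1,2,1,0,0,1,0,1,0,0,1,0,0,1,1,1,0,0,0,1,1,1,1]
Step 7: insert uvq at [0, 9, 19, 31, 38] -> counters=[1,0,1,1,1,1,0,1,1,1,0,1,1,0,2,1,1,1,2,1,1,0,0,1,2,1,0,0,1,0,1,1,0,1,0,0,1,1,2,0,0,0,1,1,1,1]
Step 8: insert a at [4, 20, 37, 39, 40] -> counters=[1,0,1,1,2,1,0,1,1,1,0,1,1,0,2,1,1,1,2,1,2,0,0,1,2,1,0,0,1,0,1,1,0,1,0,0,1,2,2,1,1,0,1,1,1,1]
Step 9: delete uvq at [0, 9, 19, 31, 38] -> counters=[0,0,1,1,2,1,0,1,1,0,0,1,1,0,2,1,1,1,2,0,2,0,0,1,2,1,0,0,1,0,1,0,0,1,0,0,1,2,1,1,1,0,1,1,1,1]
Step 10: insert lwo at [18, 28, 30, 44, 45] -> counters=[0,0,1,1,2,1,0,1,1,0,0,1,1,0,2,1,1,1,3,0,2,0,0,1,2,1,0,0,2,0,2,0,0,1,0,0,1,2,1,1,1,0,1,1,2,2]
Step 11: insert fo at [2, 4, 14, 15, 24] -> counters=[0,0,2,1,3,1,0,1,1,0,0,1,1,0,3,2,1,1,3,0,2,0,0,1,3,1,0,0,2,0,2,0,0,1,0,0,1,2,1,1,1,0,1,1,2,2]
Query uvq: check counters[0]=0 counters[9]=0 counters[19]=0 counters[31]=0 counters[38]=1 -> no

Answer: no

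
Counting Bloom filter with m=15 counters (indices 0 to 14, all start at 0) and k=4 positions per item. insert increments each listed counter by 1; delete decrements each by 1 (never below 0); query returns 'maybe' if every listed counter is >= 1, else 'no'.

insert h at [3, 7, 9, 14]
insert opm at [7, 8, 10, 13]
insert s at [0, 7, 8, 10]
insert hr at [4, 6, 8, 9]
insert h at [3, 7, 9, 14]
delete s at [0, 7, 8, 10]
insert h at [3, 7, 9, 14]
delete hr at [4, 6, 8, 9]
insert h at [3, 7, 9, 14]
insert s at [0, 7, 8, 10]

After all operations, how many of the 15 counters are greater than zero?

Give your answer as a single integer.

Step 1: insert h at [3, 7, 9, 14] -> counters=[0,0,0,1,0,0,0,1,0,1,0,0,0,0,1]
Step 2: insert opm at [7, 8, 10, 13] -> counters=[0,0,0,1,0,0,0,2,1,1,1,0,0,1,1]
Step 3: insert s at [0, 7, 8, 10] -> counters=[1,0,0,1,0,0,0,3,2,1,2,0,0,1,1]
Step 4: insert hr at [4, 6, 8, 9] -> counters=[1,0,0,1,1,0,1,3,3,2,2,0,0,1,1]
Step 5: insert h at [3, 7, 9, 14] -> counters=[1,0,0,2,1,0,1,4,3,3,2,0,0,1,2]
Step 6: delete s at [0, 7, 8, 10] -> counters=[0,0,0,2,1,0,1,3,2,3,1,0,0,1,2]
Step 7: insert h at [3, 7, 9, 14] -> counters=[0,0,0,3,1,0,1,4,2,4,1,0,0,1,3]
Step 8: delete hr at [4, 6, 8, 9] -> counters=[0,0,0,3,0,0,0,4,1,3,1,0,0,1,3]
Step 9: insert h at [3, 7, 9, 14] -> counters=[0,0,0,4,0,0,0,5,1,4,1,0,0,1,4]
Step 10: insert s at [0, 7, 8, 10] -> counters=[1,0,0,4,0,0,0,6,2,4,2,0,0,1,4]
Final counters=[1,0,0,4,0,0,0,6,2,4,2,0,0,1,4] -> 8 nonzero

Answer: 8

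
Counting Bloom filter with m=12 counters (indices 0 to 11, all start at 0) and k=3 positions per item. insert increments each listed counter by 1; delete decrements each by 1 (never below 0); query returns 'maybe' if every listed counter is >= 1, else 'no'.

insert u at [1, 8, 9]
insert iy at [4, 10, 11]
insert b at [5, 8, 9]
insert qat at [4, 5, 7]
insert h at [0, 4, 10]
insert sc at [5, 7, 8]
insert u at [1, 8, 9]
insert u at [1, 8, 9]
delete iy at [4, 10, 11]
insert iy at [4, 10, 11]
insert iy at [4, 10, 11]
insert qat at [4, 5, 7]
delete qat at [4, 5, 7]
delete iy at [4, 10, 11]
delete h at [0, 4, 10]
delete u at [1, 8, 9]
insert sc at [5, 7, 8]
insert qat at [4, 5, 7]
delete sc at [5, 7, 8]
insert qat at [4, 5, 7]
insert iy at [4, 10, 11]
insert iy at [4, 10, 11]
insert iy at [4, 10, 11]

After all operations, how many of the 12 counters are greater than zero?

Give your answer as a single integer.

Step 1: insert u at [1, 8, 9] -> counters=[0,1,0,0,0,0,0,0,1,1,0,0]
Step 2: insert iy at [4, 10, 11] -> counters=[0,1,0,0,1,0,0,0,1,1,1,1]
Step 3: insert b at [5, 8, 9] -> counters=[0,1,0,0,1,1,0,0,2,2,1,1]
Step 4: insert qat at [4, 5, 7] -> counters=[0,1,0,0,2,2,0,1,2,2,1,1]
Step 5: insert h at [0, 4, 10] -> counters=[1,1,0,0,3,2,0,1,2,2,2,1]
Step 6: insert sc at [5, 7, 8] -> counters=[1,1,0,0,3,3,0,2,3,2,2,1]
Step 7: insert u at [1, 8, 9] -> counters=[1,2,0,0,3,3,0,2,4,3,2,1]
Step 8: insert u at [1, 8, 9] -> counters=[1,3,0,0,3,3,0,2,5,4,2,1]
Step 9: delete iy at [4, 10, 11] -> counters=[1,3,0,0,2,3,0,2,5,4,1,0]
Step 10: insert iy at [4, 10, 11] -> counters=[1,3,0,0,3,3,0,2,5,4,2,1]
Step 11: insert iy at [4, 10, 11] -> counters=[1,3,0,0,4,3,0,2,5,4,3,2]
Step 12: insert qat at [4, 5, 7] -> counters=[1,3,0,0,5,4,0,3,5,4,3,2]
Step 13: delete qat at [4, 5, 7] -> counters=[1,3,0,0,4,3,0,2,5,4,3,2]
Step 14: delete iy at [4, 10, 11] -> counters=[1,3,0,0,3,3,0,2,5,4,2,1]
Step 15: delete h at [0, 4, 10] -> counters=[0,3,0,0,2,3,0,2,5,4,1,1]
Step 16: delete u at [1, 8, 9] -> counters=[0,2,0,0,2,3,0,2,4,3,1,1]
Step 17: insert sc at [5, 7, 8] -> counters=[0,2,0,0,2,4,0,3,5,3,1,1]
Step 18: insert qat at [4, 5, 7] -> counters=[0,2,0,0,3,5,0,4,5,3,1,1]
Step 19: delete sc at [5, 7, 8] -> counters=[0,2,0,0,3,4,0,3,4,3,1,1]
Step 20: insert qat at [4, 5, 7] -> counters=[0,2,0,0,4,5,0,4,4,3,1,1]
Step 21: insert iy at [4, 10, 11] -> counters=[0,2,0,0,5,5,0,4,4,3,2,2]
Step 22: insert iy at [4, 10, 11] -> counters=[0,2,0,0,6,5,0,4,4,3,3,3]
Step 23: insert iy at [4, 10, 11] -> counters=[0,2,0,0,7,5,0,4,4,3,4,4]
Final counters=[0,2,0,0,7,5,0,4,4,3,4,4] -> 8 nonzero

Answer: 8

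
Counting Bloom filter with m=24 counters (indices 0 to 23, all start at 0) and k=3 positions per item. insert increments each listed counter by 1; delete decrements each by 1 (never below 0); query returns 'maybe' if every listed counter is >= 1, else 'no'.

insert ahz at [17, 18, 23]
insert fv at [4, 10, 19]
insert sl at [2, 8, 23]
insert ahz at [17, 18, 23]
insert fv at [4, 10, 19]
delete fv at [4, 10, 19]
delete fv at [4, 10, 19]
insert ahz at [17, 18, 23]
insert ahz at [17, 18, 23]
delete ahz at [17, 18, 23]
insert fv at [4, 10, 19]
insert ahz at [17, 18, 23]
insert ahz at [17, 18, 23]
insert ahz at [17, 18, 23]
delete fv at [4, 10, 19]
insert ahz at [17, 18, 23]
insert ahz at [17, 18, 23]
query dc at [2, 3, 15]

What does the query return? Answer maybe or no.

Step 1: insert ahz at [17, 18, 23] -> counters=[0,0,0,0,0,0,0,0,0,0,0,0,0,0,0,0,0,1,1,0,0,0,0,1]
Step 2: insert fv at [4, 10, 19] -> counters=[0,0,0,0,1,0,0,0,0,0,1,0,0,0,0,0,0,1,1,1,0,0,0,1]
Step 3: insert sl at [2, 8, 23] -> counters=[0,0,1,0,1,0,0,0,1,0,1,0,0,0,0,0,0,1,1,1,0,0,0,2]
Step 4: insert ahz at [17, 18, 23] -> counters=[0,0,1,0,1,0,0,0,1,0,1,0,0,0,0,0,0,2,2,1,0,0,0,3]
Step 5: insert fv at [4, 10, 19] -> counters=[0,0,1,0,2,0,0,0,1,0,2,0,0,0,0,0,0,2,2,2,0,0,0,3]
Step 6: delete fv at [4, 10, 19] -> counters=[0,0,1,0,1,0,0,0,1,0,1,0,0,0,0,0,0,2,2,1,0,0,0,3]
Step 7: delete fv at [4, 10, 19] -> counters=[0,0,1,0,0,0,0,0,1,0,0,0,0,0,0,0,0,2,2,0,0,0,0,3]
Step 8: insert ahz at [17, 18, 23] -> counters=[0,0,1,0,0,0,0,0,1,0,0,0,0,0,0,0,0,3,3,0,0,0,0,4]
Step 9: insert ahz at [17, 18, 23] -> counters=[0,0,1,0,0,0,0,0,1,0,0,0,0,0,0,0,0,4,4,0,0,0,0,5]
Step 10: delete ahz at [17, 18, 23] -> counters=[0,0,1,0,0,0,0,0,1,0,0,0,0,0,0,0,0,3,3,0,0,0,0,4]
Step 11: insert fv at [4, 10, 19] -> counters=[0,0,1,0,1,0,0,0,1,0,1,0,0,0,0,0,0,3,3,1,0,0,0,4]
Step 12: insert ahz at [17, 18, 23] -> counters=[0,0,1,0,1,0,0,0,1,0,1,0,0,0,0,0,0,4,4,1,0,0,0,5]
Step 13: insert ahz at [17, 18, 23] -> counters=[0,0,1,0,1,0,0,0,1,0,1,0,0,0,0,0,0,5,5,1,0,0,0,6]
Step 14: insert ahz at [17, 18, 23] -> counters=[0,0,1,0,1,0,0,0,1,0,1,0,0,0,0,0,0,6,6,1,0,0,0,7]
Step 15: delete fv at [4, 10, 19] -> counters=[0,0,1,0,0,0,0,0,1,0,0,0,0,0,0,0,0,6,6,0,0,0,0,7]
Step 16: insert ahz at [17, 18, 23] -> counters=[0,0,1,0,0,0,0,0,1,0,0,0,0,0,0,0,0,7,7,0,0,0,0,8]
Step 17: insert ahz at [17, 18, 23] -> counters=[0,0,1,0,0,0,0,0,1,0,0,0,0,0,0,0,0,8,8,0,0,0,0,9]
Query dc: check counters[2]=1 counters[3]=0 counters[15]=0 -> no

Answer: no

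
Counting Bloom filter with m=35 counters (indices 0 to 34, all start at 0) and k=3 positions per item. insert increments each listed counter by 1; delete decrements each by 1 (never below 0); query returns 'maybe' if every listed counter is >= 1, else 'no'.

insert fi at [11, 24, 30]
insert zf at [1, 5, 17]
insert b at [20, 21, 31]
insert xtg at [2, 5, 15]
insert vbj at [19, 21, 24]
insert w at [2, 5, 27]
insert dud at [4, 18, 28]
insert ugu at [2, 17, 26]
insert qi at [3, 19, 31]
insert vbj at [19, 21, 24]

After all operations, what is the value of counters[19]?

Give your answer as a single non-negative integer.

Answer: 3

Derivation:
Step 1: insert fi at [11, 24, 30] -> counters=[0,0,0,0,0,0,0,0,0,0,0,1,0,0,0,0,0,0,0,0,0,0,0,0,1,0,0,0,0,0,1,0,0,0,0]
Step 2: insert zf at [1, 5, 17] -> counters=[0,1,0,0,0,1,0,0,0,0,0,1,0,0,0,0,0,1,0,0,0,0,0,0,1,0,0,0,0,0,1,0,0,0,0]
Step 3: insert b at [20, 21, 31] -> counters=[0,1,0,0,0,1,0,0,0,0,0,1,0,0,0,0,0,1,0,0,1,1,0,0,1,0,0,0,0,0,1,1,0,0,0]
Step 4: insert xtg at [2, 5, 15] -> counters=[0,1,1,0,0,2,0,0,0,0,0,1,0,0,0,1,0,1,0,0,1,1,0,0,1,0,0,0,0,0,1,1,0,0,0]
Step 5: insert vbj at [19, 21, 24] -> counters=[0,1,1,0,0,2,0,0,0,0,0,1,0,0,0,1,0,1,0,1,1,2,0,0,2,0,0,0,0,0,1,1,0,0,0]
Step 6: insert w at [2, 5, 27] -> counters=[0,1,2,0,0,3,0,0,0,0,0,1,0,0,0,1,0,1,0,1,1,2,0,0,2,0,0,1,0,0,1,1,0,0,0]
Step 7: insert dud at [4, 18, 28] -> counters=[0,1,2,0,1,3,0,0,0,0,0,1,0,0,0,1,0,1,1,1,1,2,0,0,2,0,0,1,1,0,1,1,0,0,0]
Step 8: insert ugu at [2, 17, 26] -> counters=[0,1,3,0,1,3,0,0,0,0,0,1,0,0,0,1,0,2,1,1,1,2,0,0,2,0,1,1,1,0,1,1,0,0,0]
Step 9: insert qi at [3, 19, 31] -> counters=[0,1,3,1,1,3,0,0,0,0,0,1,0,0,0,1,0,2,1,2,1,2,0,0,2,0,1,1,1,0,1,2,0,0,0]
Step 10: insert vbj at [19, 21, 24] -> counters=[0,1,3,1,1,3,0,0,0,0,0,1,0,0,0,1,0,2,1,3,1,3,0,0,3,0,1,1,1,0,1,2,0,0,0]
Final counters=[0,1,3,1,1,3,0,0,0,0,0,1,0,0,0,1,0,2,1,3,1,3,0,0,3,0,1,1,1,0,1,2,0,0,0] -> counters[19]=3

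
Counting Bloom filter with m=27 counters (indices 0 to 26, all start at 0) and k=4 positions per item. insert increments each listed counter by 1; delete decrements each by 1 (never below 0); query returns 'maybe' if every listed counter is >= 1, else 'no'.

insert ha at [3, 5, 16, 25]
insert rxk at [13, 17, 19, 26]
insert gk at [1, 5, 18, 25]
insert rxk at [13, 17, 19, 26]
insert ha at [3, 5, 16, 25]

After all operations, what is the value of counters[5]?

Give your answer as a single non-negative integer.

Answer: 3

Derivation:
Step 1: insert ha at [3, 5, 16, 25] -> counters=[0,0,0,1,0,1,0,0,0,0,0,0,0,0,0,0,1,0,0,0,0,0,0,0,0,1,0]
Step 2: insert rxk at [13, 17, 19, 26] -> counters=[0,0,0,1,0,1,0,0,0,0,0,0,0,1,0,0,1,1,0,1,0,0,0,0,0,1,1]
Step 3: insert gk at [1, 5, 18, 25] -> counters=[0,1,0,1,0,2,0,0,0,0,0,0,0,1,0,0,1,1,1,1,0,0,0,0,0,2,1]
Step 4: insert rxk at [13, 17, 19, 26] -> counters=[0,1,0,1,0,2,0,0,0,0,0,0,0,2,0,0,1,2,1,2,0,0,0,0,0,2,2]
Step 5: insert ha at [3, 5, 16, 25] -> counters=[0,1,0,2,0,3,0,0,0,0,0,0,0,2,0,0,2,2,1,2,0,0,0,0,0,3,2]
Final counters=[0,1,0,2,0,3,0,0,0,0,0,0,0,2,0,0,2,2,1,2,0,0,0,0,0,3,2] -> counters[5]=3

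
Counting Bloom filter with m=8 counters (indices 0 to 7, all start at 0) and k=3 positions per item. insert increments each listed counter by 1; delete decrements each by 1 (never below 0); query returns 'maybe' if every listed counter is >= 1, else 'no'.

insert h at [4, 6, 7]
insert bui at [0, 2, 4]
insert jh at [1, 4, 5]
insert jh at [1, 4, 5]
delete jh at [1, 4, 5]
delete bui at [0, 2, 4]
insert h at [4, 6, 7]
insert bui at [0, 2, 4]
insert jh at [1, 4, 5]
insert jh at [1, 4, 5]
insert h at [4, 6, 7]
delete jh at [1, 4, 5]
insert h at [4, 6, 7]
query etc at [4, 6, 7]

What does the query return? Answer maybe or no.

Step 1: insert h at [4, 6, 7] -> counters=[0,0,0,0,1,0,1,1]
Step 2: insert bui at [0, 2, 4] -> counters=[1,0,1,0,2,0,1,1]
Step 3: insert jh at [1, 4, 5] -> counters=[1,1,1,0,3,1,1,1]
Step 4: insert jh at [1, 4, 5] -> counters=[1,2,1,0,4,2,1,1]
Step 5: delete jh at [1, 4, 5] -> counters=[1,1,1,0,3,1,1,1]
Step 6: delete bui at [0, 2, 4] -> counters=[0,1,0,0,2,1,1,1]
Step 7: insert h at [4, 6, 7] -> counters=[0,1,0,0,3,1,2,2]
Step 8: insert bui at [0, 2, 4] -> counters=[1,1,1,0,4,1,2,2]
Step 9: insert jh at [1, 4, 5] -> counters=[1,2,1,0,5,2,2,2]
Step 10: insert jh at [1, 4, 5] -> counters=[1,3,1,0,6,3,2,2]
Step 11: insert h at [4, 6, 7] -> counters=[1,3,1,0,7,3,3,3]
Step 12: delete jh at [1, 4, 5] -> counters=[1,2,1,0,6,2,3,3]
Step 13: insert h at [4, 6, 7] -> counters=[1,2,1,0,7,2,4,4]
Query etc: check counters[4]=7 counters[6]=4 counters[7]=4 -> maybe

Answer: maybe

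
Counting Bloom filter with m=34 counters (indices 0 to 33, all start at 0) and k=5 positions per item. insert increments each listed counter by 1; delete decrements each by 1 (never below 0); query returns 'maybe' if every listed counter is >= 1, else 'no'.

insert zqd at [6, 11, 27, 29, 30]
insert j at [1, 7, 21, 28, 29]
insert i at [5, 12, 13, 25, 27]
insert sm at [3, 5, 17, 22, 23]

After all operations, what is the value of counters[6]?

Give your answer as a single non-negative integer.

Step 1: insert zqd at [6, 11, 27, 29, 30] -> counters=[0,0,0,0,0,0,1,0,0,0,0,1,0,0,0,0,0,0,0,0,0,0,0,0,0,0,0,1,0,1,1,0,0,0]
Step 2: insert j at [1, 7, 21, 28, 29] -> counters=[0,1,0,0,0,0,1,1,0,0,0,1,0,0,0,0,0,0,0,0,0,1,0,0,0,0,0,1,1,2,1,0,0,0]
Step 3: insert i at [5, 12, 13, 25, 27] -> counters=[0,1,0,0,0,1,1,1,0,0,0,1,1,1,0,0,0,0,0,0,0,1,0,0,0,1,0,2,1,2,1,0,0,0]
Step 4: insert sm at [3, 5, 17, 22, 23] -> counters=[0,1,0,1,0,2,1,1,0,0,0,1,1,1,0,0,0,1,0,0,0,1,1,1,0,1,0,2,1,2,1,0,0,0]
Final counters=[0,1,0,1,0,2,1,1,0,0,0,1,1,1,0,0,0,1,0,0,0,1,1,1,0,1,0,2,1,2,1,0,0,0] -> counters[6]=1

Answer: 1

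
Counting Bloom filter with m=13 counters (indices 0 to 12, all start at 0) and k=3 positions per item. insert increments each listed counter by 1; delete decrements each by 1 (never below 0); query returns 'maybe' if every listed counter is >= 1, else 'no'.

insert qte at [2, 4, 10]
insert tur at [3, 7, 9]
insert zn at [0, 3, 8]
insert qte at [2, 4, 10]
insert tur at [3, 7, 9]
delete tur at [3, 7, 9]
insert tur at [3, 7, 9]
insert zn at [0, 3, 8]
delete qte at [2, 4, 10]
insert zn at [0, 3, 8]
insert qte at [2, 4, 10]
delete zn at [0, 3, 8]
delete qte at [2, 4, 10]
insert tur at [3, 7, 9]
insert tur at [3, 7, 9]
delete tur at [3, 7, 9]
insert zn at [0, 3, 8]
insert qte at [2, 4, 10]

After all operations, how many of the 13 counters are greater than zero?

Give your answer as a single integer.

Answer: 8

Derivation:
Step 1: insert qte at [2, 4, 10] -> counters=[0,0,1,0,1,0,0,0,0,0,1,0,0]
Step 2: insert tur at [3, 7, 9] -> counters=[0,0,1,1,1,0,0,1,0,1,1,0,0]
Step 3: insert zn at [0, 3, 8] -> counters=[1,0,1,2,1,0,0,1,1,1,1,0,0]
Step 4: insert qte at [2, 4, 10] -> counters=[1,0,2,2,2,0,0,1,1,1,2,0,0]
Step 5: insert tur at [3, 7, 9] -> counters=[1,0,2,3,2,0,0,2,1,2,2,0,0]
Step 6: delete tur at [3, 7, 9] -> counters=[1,0,2,2,2,0,0,1,1,1,2,0,0]
Step 7: insert tur at [3, 7, 9] -> counters=[1,0,2,3,2,0,0,2,1,2,2,0,0]
Step 8: insert zn at [0, 3, 8] -> counters=[2,0,2,4,2,0,0,2,2,2,2,0,0]
Step 9: delete qte at [2, 4, 10] -> counters=[2,0,1,4,1,0,0,2,2,2,1,0,0]
Step 10: insert zn at [0, 3, 8] -> counters=[3,0,1,5,1,0,0,2,3,2,1,0,0]
Step 11: insert qte at [2, 4, 10] -> counters=[3,0,2,5,2,0,0,2,3,2,2,0,0]
Step 12: delete zn at [0, 3, 8] -> counters=[2,0,2,4,2,0,0,2,2,2,2,0,0]
Step 13: delete qte at [2, 4, 10] -> counters=[2,0,1,4,1,0,0,2,2,2,1,0,0]
Step 14: insert tur at [3, 7, 9] -> counters=[2,0,1,5,1,0,0,3,2,3,1,0,0]
Step 15: insert tur at [3, 7, 9] -> counters=[2,0,1,6,1,0,0,4,2,4,1,0,0]
Step 16: delete tur at [3, 7, 9] -> counters=[2,0,1,5,1,0,0,3,2,3,1,0,0]
Step 17: insert zn at [0, 3, 8] -> counters=[3,0,1,6,1,0,0,3,3,3,1,0,0]
Step 18: insert qte at [2, 4, 10] -> counters=[3,0,2,6,2,0,0,3,3,3,2,0,0]
Final counters=[3,0,2,6,2,0,0,3,3,3,2,0,0] -> 8 nonzero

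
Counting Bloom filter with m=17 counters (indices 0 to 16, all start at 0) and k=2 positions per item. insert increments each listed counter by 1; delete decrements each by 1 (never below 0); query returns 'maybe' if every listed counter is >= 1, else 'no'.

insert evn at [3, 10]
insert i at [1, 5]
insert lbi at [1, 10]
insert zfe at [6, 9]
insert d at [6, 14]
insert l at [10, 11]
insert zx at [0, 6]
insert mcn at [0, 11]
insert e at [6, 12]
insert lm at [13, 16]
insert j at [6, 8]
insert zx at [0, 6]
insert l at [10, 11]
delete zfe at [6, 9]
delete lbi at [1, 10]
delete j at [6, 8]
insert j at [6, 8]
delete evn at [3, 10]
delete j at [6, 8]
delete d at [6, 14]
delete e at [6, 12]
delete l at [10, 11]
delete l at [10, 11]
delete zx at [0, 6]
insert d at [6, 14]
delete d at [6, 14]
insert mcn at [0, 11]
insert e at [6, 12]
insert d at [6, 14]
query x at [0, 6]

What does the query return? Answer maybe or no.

Answer: maybe

Derivation:
Step 1: insert evn at [3, 10] -> counters=[0,0,0,1,0,0,0,0,0,0,1,0,0,0,0,0,0]
Step 2: insert i at [1, 5] -> counters=[0,1,0,1,0,1,0,0,0,0,1,0,0,0,0,0,0]
Step 3: insert lbi at [1, 10] -> counters=[0,2,0,1,0,1,0,0,0,0,2,0,0,0,0,0,0]
Step 4: insert zfe at [6, 9] -> counters=[0,2,0,1,0,1,1,0,0,1,2,0,0,0,0,0,0]
Step 5: insert d at [6, 14] -> counters=[0,2,0,1,0,1,2,0,0,1,2,0,0,0,1,0,0]
Step 6: insert l at [10, 11] -> counters=[0,2,0,1,0,1,2,0,0,1,3,1,0,0,1,0,0]
Step 7: insert zx at [0, 6] -> counters=[1,2,0,1,0,1,3,0,0,1,3,1,0,0,1,0,0]
Step 8: insert mcn at [0, 11] -> counters=[2,2,0,1,0,1,3,0,0,1,3,2,0,0,1,0,0]
Step 9: insert e at [6, 12] -> counters=[2,2,0,1,0,1,4,0,0,1,3,2,1,0,1,0,0]
Step 10: insert lm at [13, 16] -> counters=[2,2,0,1,0,1,4,0,0,1,3,2,1,1,1,0,1]
Step 11: insert j at [6, 8] -> counters=[2,2,0,1,0,1,5,0,1,1,3,2,1,1,1,0,1]
Step 12: insert zx at [0, 6] -> counters=[3,2,0,1,0,1,6,0,1,1,3,2,1,1,1,0,1]
Step 13: insert l at [10, 11] -> counters=[3,2,0,1,0,1,6,0,1,1,4,3,1,1,1,0,1]
Step 14: delete zfe at [6, 9] -> counters=[3,2,0,1,0,1,5,0,1,0,4,3,1,1,1,0,1]
Step 15: delete lbi at [1, 10] -> counters=[3,1,0,1,0,1,5,0,1,0,3,3,1,1,1,0,1]
Step 16: delete j at [6, 8] -> counters=[3,1,0,1,0,1,4,0,0,0,3,3,1,1,1,0,1]
Step 17: insert j at [6, 8] -> counters=[3,1,0,1,0,1,5,0,1,0,3,3,1,1,1,0,1]
Step 18: delete evn at [3, 10] -> counters=[3,1,0,0,0,1,5,0,1,0,2,3,1,1,1,0,1]
Step 19: delete j at [6, 8] -> counters=[3,1,0,0,0,1,4,0,0,0,2,3,1,1,1,0,1]
Step 20: delete d at [6, 14] -> counters=[3,1,0,0,0,1,3,0,0,0,2,3,1,1,0,0,1]
Step 21: delete e at [6, 12] -> counters=[3,1,0,0,0,1,2,0,0,0,2,3,0,1,0,0,1]
Step 22: delete l at [10, 11] -> counters=[3,1,0,0,0,1,2,0,0,0,1,2,0,1,0,0,1]
Step 23: delete l at [10, 11] -> counters=[3,1,0,0,0,1,2,0,0,0,0,1,0,1,0,0,1]
Step 24: delete zx at [0, 6] -> counters=[2,1,0,0,0,1,1,0,0,0,0,1,0,1,0,0,1]
Step 25: insert d at [6, 14] -> counters=[2,1,0,0,0,1,2,0,0,0,0,1,0,1,1,0,1]
Step 26: delete d at [6, 14] -> counters=[2,1,0,0,0,1,1,0,0,0,0,1,0,1,0,0,1]
Step 27: insert mcn at [0, 11] -> counters=[3,1,0,0,0,1,1,0,0,0,0,2,0,1,0,0,1]
Step 28: insert e at [6, 12] -> counters=[3,1,0,0,0,1,2,0,0,0,0,2,1,1,0,0,1]
Step 29: insert d at [6, 14] -> counters=[3,1,0,0,0,1,3,0,0,0,0,2,1,1,1,0,1]
Query x: check counters[0]=3 counters[6]=3 -> maybe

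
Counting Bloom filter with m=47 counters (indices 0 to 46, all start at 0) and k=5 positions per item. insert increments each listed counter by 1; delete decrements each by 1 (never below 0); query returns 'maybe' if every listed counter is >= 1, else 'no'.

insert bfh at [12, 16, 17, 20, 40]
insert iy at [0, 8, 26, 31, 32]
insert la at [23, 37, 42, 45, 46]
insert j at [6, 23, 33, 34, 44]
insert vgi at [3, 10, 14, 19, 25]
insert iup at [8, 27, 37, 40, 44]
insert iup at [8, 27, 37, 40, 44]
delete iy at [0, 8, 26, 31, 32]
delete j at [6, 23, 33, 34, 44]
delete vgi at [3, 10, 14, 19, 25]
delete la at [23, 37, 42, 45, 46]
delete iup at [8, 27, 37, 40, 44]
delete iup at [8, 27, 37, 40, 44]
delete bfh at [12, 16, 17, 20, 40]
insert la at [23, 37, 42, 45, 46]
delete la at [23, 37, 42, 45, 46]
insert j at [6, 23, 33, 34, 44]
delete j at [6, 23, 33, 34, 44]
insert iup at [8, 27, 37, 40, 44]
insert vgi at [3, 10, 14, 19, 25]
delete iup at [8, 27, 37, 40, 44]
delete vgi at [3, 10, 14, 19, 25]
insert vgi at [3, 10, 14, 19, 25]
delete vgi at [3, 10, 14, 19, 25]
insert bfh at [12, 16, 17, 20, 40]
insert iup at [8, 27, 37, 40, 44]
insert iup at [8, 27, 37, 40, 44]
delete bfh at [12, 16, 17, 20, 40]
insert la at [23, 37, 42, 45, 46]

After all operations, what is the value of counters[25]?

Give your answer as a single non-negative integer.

Step 1: insert bfh at [12, 16, 17, 20, 40] -> counters=[0,0,0,0,0,0,0,0,0,0,0,0,1,0,0,0,1,1,0,0,1,0,0,0,0,0,0,0,0,0,0,0,0,0,0,0,0,0,0,0,1,0,0,0,0,0,0]
Step 2: insert iy at [0, 8, 26, 31, 32] -> counters=[1,0,0,0,0,0,0,0,1,0,0,0,1,0,0,0,1,1,0,0,1,0,0,0,0,0,1,0,0,0,0,1,1,0,0,0,0,0,0,0,1,0,0,0,0,0,0]
Step 3: insert la at [23, 37, 42, 45, 46] -> counters=[1,0,0,0,0,0,0,0,1,0,0,0,1,0,0,0,1,1,0,0,1,0,0,1,0,0,1,0,0,0,0,1,1,0,0,0,0,1,0,0,1,0,1,0,0,1,1]
Step 4: insert j at [6, 23, 33, 34, 44] -> counters=[1,0,0,0,0,0,1,0,1,0,0,0,1,0,0,0,1,1,0,0,1,0,0,2,0,0,1,0,0,0,0,1,1,1,1,0,0,1,0,0,1,0,1,0,1,1,1]
Step 5: insert vgi at [3, 10, 14, 19, 25] -> counters=[1,0,0,1,0,0,1,0,1,0,1,0,1,0,1,0,1,1,0,1,1,0,0,2,0,1,1,0,0,0,0,1,1,1,1,0,0,1,0,0,1,0,1,0,1,1,1]
Step 6: insert iup at [8, 27, 37, 40, 44] -> counters=[1,0,0,1,0,0,1,0,2,0,1,0,1,0,1,0,1,1,0,1,1,0,0,2,0,1,1,1,0,0,0,1,1,1,1,0,0,2,0,0,2,0,1,0,2,1,1]
Step 7: insert iup at [8, 27, 37, 40, 44] -> counters=[1,0,0,1,0,0,1,0,3,0,1,0,1,0,1,0,1,1,0,1,1,0,0,2,0,1,1,2,0,0,0,1,1,1,1,0,0,3,0,0,3,0,1,0,3,1,1]
Step 8: delete iy at [0, 8, 26, 31, 32] -> counters=[0,0,0,1,0,0,1,0,2,0,1,0,1,0,1,0,1,1,0,1,1,0,0,2,0,1,0,2,0,0,0,0,0,1,1,0,0,3,0,0,3,0,1,0,3,1,1]
Step 9: delete j at [6, 23, 33, 34, 44] -> counters=[0,0,0,1,0,0,0,0,2,0,1,0,1,0,1,0,1,1,0,1,1,0,0,1,0,1,0,2,0,0,0,0,0,0,0,0,0,3,0,0,3,0,1,0,2,1,1]
Step 10: delete vgi at [3, 10, 14, 19, 25] -> counters=[0,0,0,0,0,0,0,0,2,0,0,0,1,0,0,0,1,1,0,0,1,0,0,1,0,0,0,2,0,0,0,0,0,0,0,0,0,3,0,0,3,0,1,0,2,1,1]
Step 11: delete la at [23, 37, 42, 45, 46] -> counters=[0,0,0,0,0,0,0,0,2,0,0,0,1,0,0,0,1,1,0,0,1,0,0,0,0,0,0,2,0,0,0,0,0,0,0,0,0,2,0,0,3,0,0,0,2,0,0]
Step 12: delete iup at [8, 27, 37, 40, 44] -> counters=[0,0,0,0,0,0,0,0,1,0,0,0,1,0,0,0,1,1,0,0,1,0,0,0,0,0,0,1,0,0,0,0,0,0,0,0,0,1,0,0,2,0,0,0,1,0,0]
Step 13: delete iup at [8, 27, 37, 40, 44] -> counters=[0,0,0,0,0,0,0,0,0,0,0,0,1,0,0,0,1,1,0,0,1,0,0,0,0,0,0,0,0,0,0,0,0,0,0,0,0,0,0,0,1,0,0,0,0,0,0]
Step 14: delete bfh at [12, 16, 17, 20, 40] -> counters=[0,0,0,0,0,0,0,0,0,0,0,0,0,0,0,0,0,0,0,0,0,0,0,0,0,0,0,0,0,0,0,0,0,0,0,0,0,0,0,0,0,0,0,0,0,0,0]
Step 15: insert la at [23, 37, 42, 45, 46] -> counters=[0,0,0,0,0,0,0,0,0,0,0,0,0,0,0,0,0,0,0,0,0,0,0,1,0,0,0,0,0,0,0,0,0,0,0,0,0,1,0,0,0,0,1,0,0,1,1]
Step 16: delete la at [23, 37, 42, 45, 46] -> counters=[0,0,0,0,0,0,0,0,0,0,0,0,0,0,0,0,0,0,0,0,0,0,0,0,0,0,0,0,0,0,0,0,0,0,0,0,0,0,0,0,0,0,0,0,0,0,0]
Step 17: insert j at [6, 23, 33, 34, 44] -> counters=[0,0,0,0,0,0,1,0,0,0,0,0,0,0,0,0,0,0,0,0,0,0,0,1,0,0,0,0,0,0,0,0,0,1,1,0,0,0,0,0,0,0,0,0,1,0,0]
Step 18: delete j at [6, 23, 33, 34, 44] -> counters=[0,0,0,0,0,0,0,0,0,0,0,0,0,0,0,0,0,0,0,0,0,0,0,0,0,0,0,0,0,0,0,0,0,0,0,0,0,0,0,0,0,0,0,0,0,0,0]
Step 19: insert iup at [8, 27, 37, 40, 44] -> counters=[0,0,0,0,0,0,0,0,1,0,0,0,0,0,0,0,0,0,0,0,0,0,0,0,0,0,0,1,0,0,0,0,0,0,0,0,0,1,0,0,1,0,0,0,1,0,0]
Step 20: insert vgi at [3, 10, 14, 19, 25] -> counters=[0,0,0,1,0,0,0,0,1,0,1,0,0,0,1,0,0,0,0,1,0,0,0,0,0,1,0,1,0,0,0,0,0,0,0,0,0,1,0,0,1,0,0,0,1,0,0]
Step 21: delete iup at [8, 27, 37, 40, 44] -> counters=[0,0,0,1,0,0,0,0,0,0,1,0,0,0,1,0,0,0,0,1,0,0,0,0,0,1,0,0,0,0,0,0,0,0,0,0,0,0,0,0,0,0,0,0,0,0,0]
Step 22: delete vgi at [3, 10, 14, 19, 25] -> counters=[0,0,0,0,0,0,0,0,0,0,0,0,0,0,0,0,0,0,0,0,0,0,0,0,0,0,0,0,0,0,0,0,0,0,0,0,0,0,0,0,0,0,0,0,0,0,0]
Step 23: insert vgi at [3, 10, 14, 19, 25] -> counters=[0,0,0,1,0,0,0,0,0,0,1,0,0,0,1,0,0,0,0,1,0,0,0,0,0,1,0,0,0,0,0,0,0,0,0,0,0,0,0,0,0,0,0,0,0,0,0]
Step 24: delete vgi at [3, 10, 14, 19, 25] -> counters=[0,0,0,0,0,0,0,0,0,0,0,0,0,0,0,0,0,0,0,0,0,0,0,0,0,0,0,0,0,0,0,0,0,0,0,0,0,0,0,0,0,0,0,0,0,0,0]
Step 25: insert bfh at [12, 16, 17, 20, 40] -> counters=[0,0,0,0,0,0,0,0,0,0,0,0,1,0,0,0,1,1,0,0,1,0,0,0,0,0,0,0,0,0,0,0,0,0,0,0,0,0,0,0,1,0,0,0,0,0,0]
Step 26: insert iup at [8, 27, 37, 40, 44] -> counters=[0,0,0,0,0,0,0,0,1,0,0,0,1,0,0,0,1,1,0,0,1,0,0,0,0,0,0,1,0,0,0,0,0,0,0,0,0,1,0,0,2,0,0,0,1,0,0]
Step 27: insert iup at [8, 27, 37, 40, 44] -> counters=[0,0,0,0,0,0,0,0,2,0,0,0,1,0,0,0,1,1,0,0,1,0,0,0,0,0,0,2,0,0,0,0,0,0,0,0,0,2,0,0,3,0,0,0,2,0,0]
Step 28: delete bfh at [12, 16, 17, 20, 40] -> counters=[0,0,0,0,0,0,0,0,2,0,0,0,0,0,0,0,0,0,0,0,0,0,0,0,0,0,0,2,0,0,0,0,0,0,0,0,0,2,0,0,2,0,0,0,2,0,0]
Step 29: insert la at [23, 37, 42, 45, 46] -> counters=[0,0,0,0,0,0,0,0,2,0,0,0,0,0,0,0,0,0,0,0,0,0,0,1,0,0,0,2,0,0,0,0,0,0,0,0,0,3,0,0,2,0,1,0,2,1,1]
Final counters=[0,0,0,0,0,0,0,0,2,0,0,0,0,0,0,0,0,0,0,0,0,0,0,1,0,0,0,2,0,0,0,0,0,0,0,0,0,3,0,0,2,0,1,0,2,1,1] -> counters[25]=0

Answer: 0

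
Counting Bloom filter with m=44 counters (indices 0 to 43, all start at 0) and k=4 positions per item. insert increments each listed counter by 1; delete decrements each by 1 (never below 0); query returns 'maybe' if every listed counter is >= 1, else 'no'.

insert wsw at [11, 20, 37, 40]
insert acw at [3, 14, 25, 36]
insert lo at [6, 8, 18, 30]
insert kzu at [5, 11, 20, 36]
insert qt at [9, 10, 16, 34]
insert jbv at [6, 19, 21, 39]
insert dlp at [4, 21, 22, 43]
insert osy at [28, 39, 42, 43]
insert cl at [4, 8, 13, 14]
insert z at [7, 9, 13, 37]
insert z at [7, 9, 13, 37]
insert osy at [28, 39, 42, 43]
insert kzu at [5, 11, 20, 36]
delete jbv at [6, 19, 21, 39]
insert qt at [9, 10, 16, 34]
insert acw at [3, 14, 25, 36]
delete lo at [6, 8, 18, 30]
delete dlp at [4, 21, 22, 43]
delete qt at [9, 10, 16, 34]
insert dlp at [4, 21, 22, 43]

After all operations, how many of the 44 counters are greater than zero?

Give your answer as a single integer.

Answer: 23

Derivation:
Step 1: insert wsw at [11, 20, 37, 40] -> counters=[0,0,0,0,0,0,0,0,0,0,0,1,0,0,0,0,0,0,0,0,1,0,0,0,0,0,0,0,0,0,0,0,0,0,0,0,0,1,0,0,1,0,0,0]
Step 2: insert acw at [3, 14, 25, 36] -> counters=[0,0,0,1,0,0,0,0,0,0,0,1,0,0,1,0,0,0,0,0,1,0,0,0,0,1,0,0,0,0,0,0,0,0,0,0,1,1,0,0,1,0,0,0]
Step 3: insert lo at [6, 8, 18, 30] -> counters=[0,0,0,1,0,0,1,0,1,0,0,1,0,0,1,0,0,0,1,0,1,0,0,0,0,1,0,0,0,0,1,0,0,0,0,0,1,1,0,0,1,0,0,0]
Step 4: insert kzu at [5, 11, 20, 36] -> counters=[0,0,0,1,0,1,1,0,1,0,0,2,0,0,1,0,0,0,1,0,2,0,0,0,0,1,0,0,0,0,1,0,0,0,0,0,2,1,0,0,1,0,0,0]
Step 5: insert qt at [9, 10, 16, 34] -> counters=[0,0,0,1,0,1,1,0,1,1,1,2,0,0,1,0,1,0,1,0,2,0,0,0,0,1,0,0,0,0,1,0,0,0,1,0,2,1,0,0,1,0,0,0]
Step 6: insert jbv at [6, 19, 21, 39] -> counters=[0,0,0,1,0,1,2,0,1,1,1,2,0,0,1,0,1,0,1,1,2,1,0,0,0,1,0,0,0,0,1,0,0,0,1,0,2,1,0,1,1,0,0,0]
Step 7: insert dlp at [4, 21, 22, 43] -> counters=[0,0,0,1,1,1,2,0,1,1,1,2,0,0,1,0,1,0,1,1,2,2,1,0,0,1,0,0,0,0,1,0,0,0,1,0,2,1,0,1,1,0,0,1]
Step 8: insert osy at [28, 39, 42, 43] -> counters=[0,0,0,1,1,1,2,0,1,1,1,2,0,0,1,0,1,0,1,1,2,2,1,0,0,1,0,0,1,0,1,0,0,0,1,0,2,1,0,2,1,0,1,2]
Step 9: insert cl at [4, 8, 13, 14] -> counters=[0,0,0,1,2,1,2,0,2,1,1,2,0,1,2,0,1,0,1,1,2,2,1,0,0,1,0,0,1,0,1,0,0,0,1,0,2,1,0,2,1,0,1,2]
Step 10: insert z at [7, 9, 13, 37] -> counters=[0,0,0,1,2,1,2,1,2,2,1,2,0,2,2,0,1,0,1,1,2,2,1,0,0,1,0,0,1,0,1,0,0,0,1,0,2,2,0,2,1,0,1,2]
Step 11: insert z at [7, 9, 13, 37] -> counters=[0,0,0,1,2,1,2,2,2,3,1,2,0,3,2,0,1,0,1,1,2,2,1,0,0,1,0,0,1,0,1,0,0,0,1,0,2,3,0,2,1,0,1,2]
Step 12: insert osy at [28, 39, 42, 43] -> counters=[0,0,0,1,2,1,2,2,2,3,1,2,0,3,2,0,1,0,1,1,2,2,1,0,0,1,0,0,2,0,1,0,0,0,1,0,2,3,0,3,1,0,2,3]
Step 13: insert kzu at [5, 11, 20, 36] -> counters=[0,0,0,1,2,2,2,2,2,3,1,3,0,3,2,0,1,0,1,1,3,2,1,0,0,1,0,0,2,0,1,0,0,0,1,0,3,3,0,3,1,0,2,3]
Step 14: delete jbv at [6, 19, 21, 39] -> counters=[0,0,0,1,2,2,1,2,2,3,1,3,0,3,2,0,1,0,1,0,3,1,1,0,0,1,0,0,2,0,1,0,0,0,1,0,3,3,0,2,1,0,2,3]
Step 15: insert qt at [9, 10, 16, 34] -> counters=[0,0,0,1,2,2,1,2,2,4,2,3,0,3,2,0,2,0,1,0,3,1,1,0,0,1,0,0,2,0,1,0,0,0,2,0,3,3,0,2,1,0,2,3]
Step 16: insert acw at [3, 14, 25, 36] -> counters=[0,0,0,2,2,2,1,2,2,4,2,3,0,3,3,0,2,0,1,0,3,1,1,0,0,2,0,0,2,0,1,0,0,0,2,0,4,3,0,2,1,0,2,3]
Step 17: delete lo at [6, 8, 18, 30] -> counters=[0,0,0,2,2,2,0,2,1,4,2,3,0,3,3,0,2,0,0,0,3,1,1,0,0,2,0,0,2,0,0,0,0,0,2,0,4,3,0,2,1,0,2,3]
Step 18: delete dlp at [4, 21, 22, 43] -> counters=[0,0,0,2,1,2,0,2,1,4,2,3,0,3,3,0,2,0,0,0,3,0,0,0,0,2,0,0,2,0,0,0,0,0,2,0,4,3,0,2,1,0,2,2]
Step 19: delete qt at [9, 10, 16, 34] -> counters=[0,0,0,2,1,2,0,2,1,3,1,3,0,3,3,0,1,0,0,0,3,0,0,0,0,2,0,0,2,0,0,0,0,0,1,0,4,3,0,2,1,0,2,2]
Step 20: insert dlp at [4, 21, 22, 43] -> counters=[0,0,0,2,2,2,0,2,1,3,1,3,0,3,3,0,1,0,0,0,3,1,1,0,0,2,0,0,2,0,0,0,0,0,1,0,4,3,0,2,1,0,2,3]
Final counters=[0,0,0,2,2,2,0,2,1,3,1,3,0,3,3,0,1,0,0,0,3,1,1,0,0,2,0,0,2,0,0,0,0,0,1,0,4,3,0,2,1,0,2,3] -> 23 nonzero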